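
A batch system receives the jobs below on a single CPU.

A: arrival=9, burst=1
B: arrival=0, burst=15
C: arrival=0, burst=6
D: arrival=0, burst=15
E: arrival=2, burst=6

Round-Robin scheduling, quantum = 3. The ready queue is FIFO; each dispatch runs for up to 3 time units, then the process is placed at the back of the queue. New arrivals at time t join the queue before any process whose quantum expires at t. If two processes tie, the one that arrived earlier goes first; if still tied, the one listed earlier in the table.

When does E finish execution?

Schedule: | B 0-3 | C 3-6 | D 6-9 | E 9-12 | B 12-15 | C 15-18 | A 18-19 | D 19-22 | E 22-25 | B 25-28 | D 28-31 | B 31-34 | D 34-37 | B 37-40 | D 40-43 |
Completion: A=19  B=40  C=18  D=43  E=25
Turnaround (C−A): A=10  B=40  C=18  D=43  E=23

25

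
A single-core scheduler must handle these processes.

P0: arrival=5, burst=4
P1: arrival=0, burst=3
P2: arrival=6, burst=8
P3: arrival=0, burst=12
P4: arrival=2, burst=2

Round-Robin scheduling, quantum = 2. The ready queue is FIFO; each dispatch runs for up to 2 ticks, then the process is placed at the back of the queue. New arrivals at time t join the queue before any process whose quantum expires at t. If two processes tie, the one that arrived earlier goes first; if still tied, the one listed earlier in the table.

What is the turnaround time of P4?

Schedule: | P1 0-2 | P3 2-4 | P4 4-6 | P1 6-7 | P3 7-9 | P0 9-11 | P2 11-13 | P3 13-15 | P0 15-17 | P2 17-19 | P3 19-21 | P2 21-23 | P3 23-25 | P2 25-27 | P3 27-29 |
Completion: P0=17  P1=7  P2=27  P3=29  P4=6
Turnaround(P4) = completion − arrival = 6 − 2 = 4

4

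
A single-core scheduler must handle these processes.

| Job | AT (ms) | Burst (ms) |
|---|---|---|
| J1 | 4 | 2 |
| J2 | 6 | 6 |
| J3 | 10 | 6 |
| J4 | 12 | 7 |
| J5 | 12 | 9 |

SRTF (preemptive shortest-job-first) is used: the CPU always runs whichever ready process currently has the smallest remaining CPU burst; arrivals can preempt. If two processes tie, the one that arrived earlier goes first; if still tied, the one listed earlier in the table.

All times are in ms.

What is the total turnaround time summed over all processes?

Gantt: | idle 0-4 | J1 4-6 | J2 6-12 | J3 12-18 | J4 18-25 | J5 25-34 |
Completion: J1=6  J2=12  J3=18  J4=25  J5=34
Turnaround (C−A): J1=2  J2=6  J3=8  J4=13  J5=22
Turnaround = completion − arrival: J1=2, J2=6, J3=8, J4=13, J5=22
Total turnaround = 2 + 6 + 8 + 13 + 22 = 51

51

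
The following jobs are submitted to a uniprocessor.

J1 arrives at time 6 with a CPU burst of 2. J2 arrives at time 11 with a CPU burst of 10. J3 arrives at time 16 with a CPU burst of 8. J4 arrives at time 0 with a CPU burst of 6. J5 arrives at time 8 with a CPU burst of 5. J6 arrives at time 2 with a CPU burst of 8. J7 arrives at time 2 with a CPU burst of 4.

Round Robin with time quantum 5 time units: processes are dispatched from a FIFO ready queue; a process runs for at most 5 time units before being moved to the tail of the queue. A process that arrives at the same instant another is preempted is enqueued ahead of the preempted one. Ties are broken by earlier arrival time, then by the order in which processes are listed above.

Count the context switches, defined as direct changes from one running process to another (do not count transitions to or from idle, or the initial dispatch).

Schedule: | J4 0-5 | J6 5-10 | J7 10-14 | J4 14-15 | J1 15-17 | J5 17-22 | J6 22-25 | J2 25-30 | J3 30-35 | J2 35-40 | J3 40-43 |
Completion: J1=17  J2=40  J3=43  J4=15  J5=22  J6=25  J7=14
Turnaround (C−A): J1=11  J2=29  J3=27  J4=15  J5=14  J6=23  J7=12

10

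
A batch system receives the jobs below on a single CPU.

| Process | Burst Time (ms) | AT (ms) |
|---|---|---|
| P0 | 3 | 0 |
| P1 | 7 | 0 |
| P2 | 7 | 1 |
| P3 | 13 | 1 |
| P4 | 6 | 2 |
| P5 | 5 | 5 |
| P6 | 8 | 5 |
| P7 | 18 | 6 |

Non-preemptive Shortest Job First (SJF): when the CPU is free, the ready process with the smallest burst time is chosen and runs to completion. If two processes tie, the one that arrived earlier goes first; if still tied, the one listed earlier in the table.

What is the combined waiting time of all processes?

140

Schedule: | P0 0-3 | P4 3-9 | P5 9-14 | P1 14-21 | P2 21-28 | P6 28-36 | P3 36-49 | P7 49-67 |
Completion: P0=3  P1=21  P2=28  P3=49  P4=9  P5=14  P6=36  P7=67
Turnaround (C−A): P0=3  P1=21  P2=27  P3=48  P4=7  P5=9  P6=31  P7=61
Waiting = turnaround − burst: P0=0, P1=14, P2=20, P3=35, P4=1, P5=4, P6=23, P7=43
Total waiting = 0 + 14 + 20 + 35 + 1 + 4 + 23 + 43 = 140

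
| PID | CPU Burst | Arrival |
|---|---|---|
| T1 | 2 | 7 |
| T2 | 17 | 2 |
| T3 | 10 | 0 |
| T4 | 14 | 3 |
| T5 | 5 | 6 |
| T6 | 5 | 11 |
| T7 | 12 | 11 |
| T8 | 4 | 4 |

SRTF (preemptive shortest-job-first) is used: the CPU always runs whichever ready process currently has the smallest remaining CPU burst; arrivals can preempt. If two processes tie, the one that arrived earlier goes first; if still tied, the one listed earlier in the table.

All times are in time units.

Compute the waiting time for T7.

Schedule: | T3 0-4 | T8 4-8 | T1 8-10 | T5 10-15 | T6 15-20 | T3 20-26 | T7 26-38 | T4 38-52 | T2 52-69 |
Completion: T1=10  T2=69  T3=26  T4=52  T5=15  T6=20  T7=38  T8=8
Waiting(T7) = turnaround − burst = 27 − 12 = 15

15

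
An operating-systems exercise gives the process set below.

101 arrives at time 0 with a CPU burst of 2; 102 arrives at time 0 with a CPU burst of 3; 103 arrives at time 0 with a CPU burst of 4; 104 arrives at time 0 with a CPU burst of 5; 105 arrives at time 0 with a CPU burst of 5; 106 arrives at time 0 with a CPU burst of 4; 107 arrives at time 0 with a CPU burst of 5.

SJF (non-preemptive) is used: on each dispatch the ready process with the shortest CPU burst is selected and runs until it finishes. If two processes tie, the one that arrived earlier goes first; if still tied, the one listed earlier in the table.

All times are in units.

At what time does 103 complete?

9

Gantt: | 101 0-2 | 102 2-5 | 103 5-9 | 106 9-13 | 104 13-18 | 105 18-23 | 107 23-28 |
Completion: 101=2  102=5  103=9  104=18  105=23  106=13  107=28
Turnaround (C−A): 101=2  102=5  103=9  104=18  105=23  106=13  107=28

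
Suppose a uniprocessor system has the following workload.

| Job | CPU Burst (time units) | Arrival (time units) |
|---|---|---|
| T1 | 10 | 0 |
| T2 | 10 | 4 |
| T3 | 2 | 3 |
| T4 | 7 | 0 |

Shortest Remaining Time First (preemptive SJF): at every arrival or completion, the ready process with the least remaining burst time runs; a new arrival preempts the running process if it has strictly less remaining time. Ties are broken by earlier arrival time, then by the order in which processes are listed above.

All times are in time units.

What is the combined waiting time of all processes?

Schedule: | T4 0-3 | T3 3-5 | T4 5-9 | T1 9-19 | T2 19-29 |
Completion: T1=19  T2=29  T3=5  T4=9
Turnaround (C−A): T1=19  T2=25  T3=2  T4=9
Waiting = turnaround − burst: T1=9, T2=15, T3=0, T4=2
Total waiting = 9 + 15 + 0 + 2 = 26

26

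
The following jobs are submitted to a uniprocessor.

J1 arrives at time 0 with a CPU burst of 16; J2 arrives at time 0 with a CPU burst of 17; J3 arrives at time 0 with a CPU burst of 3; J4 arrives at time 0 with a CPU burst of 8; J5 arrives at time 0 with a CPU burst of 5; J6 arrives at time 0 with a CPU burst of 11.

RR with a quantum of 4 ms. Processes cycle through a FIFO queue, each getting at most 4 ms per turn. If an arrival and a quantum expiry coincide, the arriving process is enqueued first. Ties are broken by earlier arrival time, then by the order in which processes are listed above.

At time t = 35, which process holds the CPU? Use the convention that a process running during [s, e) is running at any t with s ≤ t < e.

Timeline: | J1 0-4 | J2 4-8 | J3 8-11 | J4 11-15 | J5 15-19 | J6 19-23 | J1 23-27 | J2 27-31 | J4 31-35 | J5 35-36 | J6 36-40 | J1 40-44 | J2 44-48 | J6 48-51 | J1 51-55 | J2 55-60 |
Completion: J1=55  J2=60  J3=11  J4=35  J5=36  J6=51
Turnaround (C−A): J1=55  J2=60  J3=11  J4=35  J5=36  J6=51

J5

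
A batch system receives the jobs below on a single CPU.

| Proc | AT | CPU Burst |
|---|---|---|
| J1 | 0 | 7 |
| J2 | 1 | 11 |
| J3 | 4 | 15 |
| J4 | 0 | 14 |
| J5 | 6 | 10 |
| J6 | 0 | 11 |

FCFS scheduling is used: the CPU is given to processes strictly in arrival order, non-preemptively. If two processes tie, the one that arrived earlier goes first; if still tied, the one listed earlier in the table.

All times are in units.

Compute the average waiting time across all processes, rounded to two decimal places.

25.00

Timeline: | J1 0-7 | J4 7-21 | J6 21-32 | J2 32-43 | J3 43-58 | J5 58-68 |
Completion: J1=7  J2=43  J3=58  J4=21  J5=68  J6=32
Turnaround (C−A): J1=7  J2=42  J3=54  J4=21  J5=62  J6=32
Waiting times: J1=0, J2=31, J3=39, J4=7, J5=52, J6=21
Average waiting = (0+31+39+7+52+21) / 6 = 150/6 = 25.00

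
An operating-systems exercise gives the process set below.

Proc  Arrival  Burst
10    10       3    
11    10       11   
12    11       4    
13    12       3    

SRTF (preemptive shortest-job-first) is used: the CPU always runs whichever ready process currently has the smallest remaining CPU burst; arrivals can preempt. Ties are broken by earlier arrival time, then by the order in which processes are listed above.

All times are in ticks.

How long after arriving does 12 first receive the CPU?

5

Gantt: | idle 0-10 | 10 10-13 | 13 13-16 | 12 16-20 | 11 20-31 |
Completion: 10=13  11=31  12=20  13=16
Turnaround (C−A): 10=3  11=21  12=9  13=4
Response(12) = first start − arrival = 16 − 11 = 5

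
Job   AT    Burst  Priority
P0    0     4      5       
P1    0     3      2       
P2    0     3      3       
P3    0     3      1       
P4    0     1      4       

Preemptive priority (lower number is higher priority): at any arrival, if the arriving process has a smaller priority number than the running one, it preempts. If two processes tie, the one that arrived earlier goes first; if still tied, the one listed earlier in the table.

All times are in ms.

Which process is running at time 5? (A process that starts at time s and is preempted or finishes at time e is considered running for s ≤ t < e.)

P1

Timeline: | P3 0-3 | P1 3-6 | P2 6-9 | P4 9-10 | P0 10-14 |
Completion: P0=14  P1=6  P2=9  P3=3  P4=10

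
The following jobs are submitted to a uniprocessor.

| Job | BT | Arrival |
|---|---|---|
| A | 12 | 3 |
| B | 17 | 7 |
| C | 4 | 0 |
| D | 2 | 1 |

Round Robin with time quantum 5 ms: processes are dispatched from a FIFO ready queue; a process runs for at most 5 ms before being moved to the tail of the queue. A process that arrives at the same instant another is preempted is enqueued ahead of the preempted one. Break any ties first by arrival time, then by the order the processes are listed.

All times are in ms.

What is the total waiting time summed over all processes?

Gantt: | C 0-4 | D 4-6 | A 6-11 | B 11-16 | A 16-21 | B 21-26 | A 26-28 | B 28-35 |
Completion: A=28  B=35  C=4  D=6
Waiting = turnaround − burst: A=13, B=11, C=0, D=3
Total waiting = 13 + 11 + 0 + 3 = 27

27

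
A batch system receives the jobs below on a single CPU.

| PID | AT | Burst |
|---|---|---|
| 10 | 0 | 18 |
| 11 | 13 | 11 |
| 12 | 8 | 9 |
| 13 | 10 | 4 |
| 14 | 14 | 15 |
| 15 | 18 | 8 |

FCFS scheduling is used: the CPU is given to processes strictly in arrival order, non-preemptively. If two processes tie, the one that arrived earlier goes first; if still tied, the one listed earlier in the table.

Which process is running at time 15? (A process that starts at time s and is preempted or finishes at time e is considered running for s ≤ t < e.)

Gantt: | 10 0-18 | 12 18-27 | 13 27-31 | 11 31-42 | 14 42-57 | 15 57-65 |
Completion: 10=18  11=42  12=27  13=31  14=57  15=65

10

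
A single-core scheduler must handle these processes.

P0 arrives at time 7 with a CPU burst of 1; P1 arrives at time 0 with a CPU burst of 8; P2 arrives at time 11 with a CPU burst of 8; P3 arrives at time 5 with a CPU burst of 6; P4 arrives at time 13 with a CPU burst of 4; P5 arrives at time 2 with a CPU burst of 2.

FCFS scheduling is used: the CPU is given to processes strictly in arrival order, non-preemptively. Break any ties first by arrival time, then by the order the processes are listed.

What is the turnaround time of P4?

Schedule: | P1 0-8 | P5 8-10 | P3 10-16 | P0 16-17 | P2 17-25 | P4 25-29 |
Completion: P0=17  P1=8  P2=25  P3=16  P4=29  P5=10
Turnaround(P4) = completion − arrival = 29 − 13 = 16

16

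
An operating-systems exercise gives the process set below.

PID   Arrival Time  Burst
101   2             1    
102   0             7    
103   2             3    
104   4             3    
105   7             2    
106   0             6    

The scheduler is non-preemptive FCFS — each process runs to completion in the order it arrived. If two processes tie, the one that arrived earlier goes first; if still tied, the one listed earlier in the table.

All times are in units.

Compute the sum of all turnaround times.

Gantt: | 102 0-7 | 106 7-13 | 101 13-14 | 103 14-17 | 104 17-20 | 105 20-22 |
Completion: 101=14  102=7  103=17  104=20  105=22  106=13
Turnaround = completion − arrival: 101=12, 102=7, 103=15, 104=16, 105=15, 106=13
Total turnaround = 12 + 7 + 15 + 16 + 15 + 13 = 78

78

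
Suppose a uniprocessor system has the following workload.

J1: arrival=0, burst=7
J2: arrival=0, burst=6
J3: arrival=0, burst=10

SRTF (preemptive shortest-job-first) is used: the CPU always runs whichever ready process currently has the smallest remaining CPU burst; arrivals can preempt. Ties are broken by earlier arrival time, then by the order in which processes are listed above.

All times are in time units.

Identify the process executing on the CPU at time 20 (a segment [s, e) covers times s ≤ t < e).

J3

Gantt: | J2 0-6 | J1 6-13 | J3 13-23 |
Completion: J1=13  J2=6  J3=23
Turnaround (C−A): J1=13  J2=6  J3=23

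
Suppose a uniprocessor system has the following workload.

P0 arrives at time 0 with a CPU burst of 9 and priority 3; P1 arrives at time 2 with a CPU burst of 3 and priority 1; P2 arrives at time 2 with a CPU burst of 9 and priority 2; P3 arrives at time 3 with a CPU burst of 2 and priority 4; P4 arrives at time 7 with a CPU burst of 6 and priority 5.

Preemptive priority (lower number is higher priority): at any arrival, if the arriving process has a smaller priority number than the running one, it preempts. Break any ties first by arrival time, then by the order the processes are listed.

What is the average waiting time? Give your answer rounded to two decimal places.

9.80

Gantt: | P0 0-2 | P1 2-5 | P2 5-14 | P0 14-21 | P3 21-23 | P4 23-29 |
Completion: P0=21  P1=5  P2=14  P3=23  P4=29
Turnaround (C−A): P0=21  P1=3  P2=12  P3=20  P4=22
Waiting times: P0=12, P1=0, P2=3, P3=18, P4=16
Average waiting = (12+0+3+18+16) / 5 = 49/5 = 9.80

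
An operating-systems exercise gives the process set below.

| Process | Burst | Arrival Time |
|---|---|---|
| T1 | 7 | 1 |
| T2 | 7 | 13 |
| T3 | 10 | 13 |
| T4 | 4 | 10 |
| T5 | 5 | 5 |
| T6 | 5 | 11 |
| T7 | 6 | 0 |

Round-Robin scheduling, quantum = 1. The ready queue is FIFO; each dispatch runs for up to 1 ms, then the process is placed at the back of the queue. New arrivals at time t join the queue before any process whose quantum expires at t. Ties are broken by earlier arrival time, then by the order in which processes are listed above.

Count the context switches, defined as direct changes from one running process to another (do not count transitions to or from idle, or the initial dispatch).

40

Schedule: | T7 0-1 | T1 1-2 | T7 2-3 | T1 3-4 | T7 4-5 | T1 5-6 | T5 6-7 | T7 7-8 | T1 8-9 | T5 9-10 | T7 10-11 | T1 11-12 | T4 12-13 | T5 13-14 | T6 14-15 | T7 15-16 | T1 16-17 | T2 17-18 | T3 18-19 | T4 19-20 | T5 20-21 | T6 21-22 | T1 22-23 | T2 23-24 | T3 24-25 | T4 25-26 | T5 26-27 | T6 27-28 | T2 28-29 | T3 29-30 | T4 30-31 | T6 31-32 | T2 32-33 | T3 33-34 | T6 34-35 | T2 35-36 | T3 36-37 | T2 37-38 | T3 38-39 | T2 39-40 | T3 40-44 |
Completion: T1=23  T2=40  T3=44  T4=31  T5=27  T6=35  T7=16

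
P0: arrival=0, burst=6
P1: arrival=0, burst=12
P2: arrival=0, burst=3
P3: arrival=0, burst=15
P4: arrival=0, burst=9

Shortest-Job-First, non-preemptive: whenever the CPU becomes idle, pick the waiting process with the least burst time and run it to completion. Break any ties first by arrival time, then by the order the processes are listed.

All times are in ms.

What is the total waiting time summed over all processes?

60

Schedule: | P2 0-3 | P0 3-9 | P4 9-18 | P1 18-30 | P3 30-45 |
Completion: P0=9  P1=30  P2=3  P3=45  P4=18
Turnaround (C−A): P0=9  P1=30  P2=3  P3=45  P4=18
Waiting = turnaround − burst: P0=3, P1=18, P2=0, P3=30, P4=9
Total waiting = 3 + 18 + 0 + 30 + 9 = 60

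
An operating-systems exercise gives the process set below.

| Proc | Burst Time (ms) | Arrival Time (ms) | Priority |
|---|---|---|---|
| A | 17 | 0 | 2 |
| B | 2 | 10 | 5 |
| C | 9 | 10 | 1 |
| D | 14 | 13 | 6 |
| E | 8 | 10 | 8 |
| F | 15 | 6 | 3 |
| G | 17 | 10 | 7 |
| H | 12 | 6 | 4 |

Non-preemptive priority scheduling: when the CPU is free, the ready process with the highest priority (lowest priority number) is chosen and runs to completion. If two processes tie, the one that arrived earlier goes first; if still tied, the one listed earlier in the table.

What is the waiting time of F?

20

Gantt: | A 0-17 | C 17-26 | F 26-41 | H 41-53 | B 53-55 | D 55-69 | G 69-86 | E 86-94 |
Completion: A=17  B=55  C=26  D=69  E=94  F=41  G=86  H=53
Waiting(F) = turnaround − burst = 35 − 15 = 20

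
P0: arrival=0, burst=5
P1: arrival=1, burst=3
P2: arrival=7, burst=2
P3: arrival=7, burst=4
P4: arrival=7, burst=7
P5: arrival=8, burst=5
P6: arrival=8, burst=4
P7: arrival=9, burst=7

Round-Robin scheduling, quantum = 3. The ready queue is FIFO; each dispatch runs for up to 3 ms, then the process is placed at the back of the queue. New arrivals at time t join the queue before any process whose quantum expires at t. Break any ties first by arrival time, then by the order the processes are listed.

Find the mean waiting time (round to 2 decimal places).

Timeline: | P0 0-3 | P1 3-6 | P0 6-8 | P2 8-10 | P3 10-13 | P4 13-16 | P5 16-19 | P6 19-22 | P7 22-25 | P3 25-26 | P4 26-29 | P5 29-31 | P6 31-32 | P7 32-35 | P4 35-36 | P7 36-37 |
Completion: P0=8  P1=6  P2=10  P3=26  P4=36  P5=31  P6=32  P7=37
Waiting times: P0=3, P1=2, P2=1, P3=15, P4=22, P5=18, P6=20, P7=21
Average waiting = (3+2+1+15+22+18+20+21) / 8 = 102/8 = 12.75

12.75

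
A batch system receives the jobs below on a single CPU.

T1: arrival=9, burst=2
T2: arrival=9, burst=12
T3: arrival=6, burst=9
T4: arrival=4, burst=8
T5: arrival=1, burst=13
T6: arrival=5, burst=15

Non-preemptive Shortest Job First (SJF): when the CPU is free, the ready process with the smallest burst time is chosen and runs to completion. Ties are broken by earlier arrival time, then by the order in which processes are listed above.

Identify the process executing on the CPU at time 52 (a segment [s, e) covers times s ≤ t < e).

T6

Schedule: | idle 0-1 | T5 1-14 | T1 14-16 | T4 16-24 | T3 24-33 | T2 33-45 | T6 45-60 |
Completion: T1=16  T2=45  T3=33  T4=24  T5=14  T6=60
Turnaround (C−A): T1=7  T2=36  T3=27  T4=20  T5=13  T6=55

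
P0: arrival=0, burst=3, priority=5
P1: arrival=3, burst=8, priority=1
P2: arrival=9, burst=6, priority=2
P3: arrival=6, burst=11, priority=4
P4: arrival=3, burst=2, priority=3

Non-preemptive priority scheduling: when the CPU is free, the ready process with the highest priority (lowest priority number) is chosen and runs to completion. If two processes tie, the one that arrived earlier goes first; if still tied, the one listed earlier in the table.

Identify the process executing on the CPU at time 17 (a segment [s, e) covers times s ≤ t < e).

Gantt: | P0 0-3 | P1 3-11 | P2 11-17 | P4 17-19 | P3 19-30 |
Completion: P0=3  P1=11  P2=17  P3=30  P4=19
Turnaround (C−A): P0=3  P1=8  P2=8  P3=24  P4=16

P4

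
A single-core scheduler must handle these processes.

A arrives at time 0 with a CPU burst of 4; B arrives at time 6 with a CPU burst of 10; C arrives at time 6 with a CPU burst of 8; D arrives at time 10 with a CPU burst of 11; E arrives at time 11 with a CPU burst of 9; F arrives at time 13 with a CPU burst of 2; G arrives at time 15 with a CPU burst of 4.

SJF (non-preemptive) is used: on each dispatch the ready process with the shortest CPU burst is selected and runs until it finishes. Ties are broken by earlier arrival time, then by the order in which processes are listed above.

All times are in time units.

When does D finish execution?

50

Gantt: | A 0-4 | idle 4-6 | C 6-14 | F 14-16 | G 16-20 | E 20-29 | B 29-39 | D 39-50 |
Completion: A=4  B=39  C=14  D=50  E=29  F=16  G=20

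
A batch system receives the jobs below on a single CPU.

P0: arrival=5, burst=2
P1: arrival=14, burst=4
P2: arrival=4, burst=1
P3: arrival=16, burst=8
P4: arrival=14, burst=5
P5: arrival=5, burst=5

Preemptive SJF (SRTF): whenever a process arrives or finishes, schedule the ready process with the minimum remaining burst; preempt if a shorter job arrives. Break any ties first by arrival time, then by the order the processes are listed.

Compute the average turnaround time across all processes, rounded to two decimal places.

6.33

Gantt: | idle 0-4 | P2 4-5 | P0 5-7 | P5 7-12 | idle 12-14 | P1 14-18 | P4 18-23 | P3 23-31 |
Completion: P0=7  P1=18  P2=5  P3=31  P4=23  P5=12
Turnaround (C−A): P0=2  P1=4  P2=1  P3=15  P4=9  P5=7
Turnaround times: P0=2, P1=4, P2=1, P3=15, P4=9, P5=7
Average turnaround = (2+4+1+15+9+7) / 6 = 38/6 = 6.33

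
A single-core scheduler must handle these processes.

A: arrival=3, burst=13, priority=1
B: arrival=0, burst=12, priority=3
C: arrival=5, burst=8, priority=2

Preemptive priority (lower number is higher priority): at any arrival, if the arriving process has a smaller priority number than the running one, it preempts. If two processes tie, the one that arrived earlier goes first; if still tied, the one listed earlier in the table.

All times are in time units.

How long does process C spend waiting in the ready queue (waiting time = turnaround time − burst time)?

Timeline: | B 0-3 | A 3-16 | C 16-24 | B 24-33 |
Completion: A=16  B=33  C=24
Waiting(C) = turnaround − burst = 19 − 8 = 11

11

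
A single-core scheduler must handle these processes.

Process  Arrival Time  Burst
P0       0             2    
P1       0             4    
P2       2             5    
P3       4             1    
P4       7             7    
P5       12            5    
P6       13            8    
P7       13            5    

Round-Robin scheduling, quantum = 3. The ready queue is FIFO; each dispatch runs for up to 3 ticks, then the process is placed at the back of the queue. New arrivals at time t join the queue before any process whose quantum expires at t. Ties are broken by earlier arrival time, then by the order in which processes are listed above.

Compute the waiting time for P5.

Gantt: | P0 0-2 | P1 2-5 | P2 5-8 | P3 8-9 | P1 9-10 | P4 10-13 | P2 13-15 | P5 15-18 | P6 18-21 | P7 21-24 | P4 24-27 | P5 27-29 | P6 29-32 | P7 32-34 | P4 34-35 | P6 35-37 |
Completion: P0=2  P1=10  P2=15  P3=9  P4=35  P5=29  P6=37  P7=34
Turnaround (C−A): P0=2  P1=10  P2=13  P3=5  P4=28  P5=17  P6=24  P7=21
Waiting(P5) = turnaround − burst = 17 − 5 = 12

12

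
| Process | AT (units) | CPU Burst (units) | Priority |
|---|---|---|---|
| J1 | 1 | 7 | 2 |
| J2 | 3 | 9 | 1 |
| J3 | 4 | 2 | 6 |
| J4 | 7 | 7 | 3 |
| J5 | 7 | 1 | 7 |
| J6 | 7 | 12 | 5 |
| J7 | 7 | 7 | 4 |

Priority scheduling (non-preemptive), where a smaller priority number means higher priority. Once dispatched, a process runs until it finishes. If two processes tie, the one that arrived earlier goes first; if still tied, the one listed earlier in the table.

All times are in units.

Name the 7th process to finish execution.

J5

Schedule: | idle 0-1 | J1 1-8 | J2 8-17 | J4 17-24 | J7 24-31 | J6 31-43 | J3 43-45 | J5 45-46 |
Completion: J1=8  J2=17  J3=45  J4=24  J5=46  J6=43  J7=31
Turnaround (C−A): J1=7  J2=14  J3=41  J4=17  J5=39  J6=36  J7=24
Finish order: J1 → J2 → J4 → J7 → J6 → J3 → J5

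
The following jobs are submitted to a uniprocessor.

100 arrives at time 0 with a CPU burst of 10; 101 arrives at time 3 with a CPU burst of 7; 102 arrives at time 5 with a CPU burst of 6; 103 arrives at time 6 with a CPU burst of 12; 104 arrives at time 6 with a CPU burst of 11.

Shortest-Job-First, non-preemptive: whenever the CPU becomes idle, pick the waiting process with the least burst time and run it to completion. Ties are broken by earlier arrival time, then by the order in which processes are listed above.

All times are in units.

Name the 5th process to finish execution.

103

Schedule: | 100 0-10 | 102 10-16 | 101 16-23 | 104 23-34 | 103 34-46 |
Completion: 100=10  101=23  102=16  103=46  104=34
Finish order: 100 → 102 → 101 → 104 → 103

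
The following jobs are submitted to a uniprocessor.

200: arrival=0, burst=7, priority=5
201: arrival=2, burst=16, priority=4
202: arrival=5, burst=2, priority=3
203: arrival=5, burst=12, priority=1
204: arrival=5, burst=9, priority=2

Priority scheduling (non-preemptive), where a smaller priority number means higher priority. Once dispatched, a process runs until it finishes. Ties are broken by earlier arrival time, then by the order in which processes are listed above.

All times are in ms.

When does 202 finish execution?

Schedule: | 200 0-7 | 203 7-19 | 204 19-28 | 202 28-30 | 201 30-46 |
Completion: 200=7  201=46  202=30  203=19  204=28

30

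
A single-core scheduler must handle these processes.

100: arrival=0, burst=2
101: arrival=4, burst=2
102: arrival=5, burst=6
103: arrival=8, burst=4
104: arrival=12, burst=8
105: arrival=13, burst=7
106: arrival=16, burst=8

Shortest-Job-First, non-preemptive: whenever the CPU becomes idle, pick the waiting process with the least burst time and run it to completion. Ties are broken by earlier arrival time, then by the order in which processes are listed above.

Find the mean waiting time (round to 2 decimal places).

Schedule: | 100 0-2 | idle 2-4 | 101 4-6 | 102 6-12 | 103 12-16 | 105 16-23 | 104 23-31 | 106 31-39 |
Completion: 100=2  101=6  102=12  103=16  104=31  105=23  106=39
Waiting times: 100=0, 101=0, 102=1, 103=4, 104=11, 105=3, 106=15
Average waiting = (0+0+1+4+11+3+15) / 7 = 34/7 = 4.86

4.86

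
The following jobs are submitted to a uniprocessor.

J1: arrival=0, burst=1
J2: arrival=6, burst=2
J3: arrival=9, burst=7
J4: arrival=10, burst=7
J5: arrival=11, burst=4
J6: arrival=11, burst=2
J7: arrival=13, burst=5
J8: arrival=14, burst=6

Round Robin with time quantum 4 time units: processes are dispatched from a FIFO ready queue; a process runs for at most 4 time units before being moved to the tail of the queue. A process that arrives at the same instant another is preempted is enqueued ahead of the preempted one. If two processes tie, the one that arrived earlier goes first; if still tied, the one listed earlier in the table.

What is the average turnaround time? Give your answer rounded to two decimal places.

Timeline: | J1 0-1 | idle 1-6 | J2 6-8 | idle 8-9 | J3 9-13 | J4 13-17 | J5 17-21 | J6 21-23 | J7 23-27 | J3 27-30 | J8 30-34 | J4 34-37 | J7 37-38 | J8 38-40 |
Completion: J1=1  J2=8  J3=30  J4=37  J5=21  J6=23  J7=38  J8=40
Turnaround (C−A): J1=1  J2=2  J3=21  J4=27  J5=10  J6=12  J7=25  J8=26
Turnaround times: J1=1, J2=2, J3=21, J4=27, J5=10, J6=12, J7=25, J8=26
Average turnaround = (1+2+21+27+10+12+25+26) / 8 = 124/8 = 15.50

15.50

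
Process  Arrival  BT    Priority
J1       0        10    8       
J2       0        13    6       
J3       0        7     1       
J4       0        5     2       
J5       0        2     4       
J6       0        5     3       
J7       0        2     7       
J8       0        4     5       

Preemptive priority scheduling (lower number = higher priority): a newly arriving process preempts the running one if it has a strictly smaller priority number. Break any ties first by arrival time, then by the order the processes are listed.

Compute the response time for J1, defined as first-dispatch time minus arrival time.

Timeline: | J3 0-7 | J4 7-12 | J6 12-17 | J5 17-19 | J8 19-23 | J2 23-36 | J7 36-38 | J1 38-48 |
Completion: J1=48  J2=36  J3=7  J4=12  J5=19  J6=17  J7=38  J8=23
Response(J1) = first start − arrival = 38 − 0 = 38

38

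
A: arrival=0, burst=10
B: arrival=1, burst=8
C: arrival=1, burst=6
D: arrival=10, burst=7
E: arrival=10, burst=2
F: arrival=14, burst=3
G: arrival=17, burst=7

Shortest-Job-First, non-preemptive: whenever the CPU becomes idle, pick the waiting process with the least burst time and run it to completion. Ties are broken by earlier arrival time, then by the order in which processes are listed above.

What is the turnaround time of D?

18

Timeline: | A 0-10 | E 10-12 | C 12-18 | F 18-21 | D 21-28 | G 28-35 | B 35-43 |
Completion: A=10  B=43  C=18  D=28  E=12  F=21  G=35
Turnaround(D) = completion − arrival = 28 − 10 = 18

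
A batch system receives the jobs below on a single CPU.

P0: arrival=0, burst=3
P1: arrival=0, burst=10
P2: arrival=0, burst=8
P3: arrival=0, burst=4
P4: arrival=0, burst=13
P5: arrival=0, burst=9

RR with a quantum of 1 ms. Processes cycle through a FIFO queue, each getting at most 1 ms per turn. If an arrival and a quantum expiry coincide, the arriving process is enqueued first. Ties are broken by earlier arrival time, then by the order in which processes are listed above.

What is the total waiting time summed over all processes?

156

Gantt: | P0 0-1 | P1 1-2 | P2 2-3 | P3 3-4 | P4 4-5 | P5 5-6 | P0 6-7 | P1 7-8 | P2 8-9 | P3 9-10 | P4 10-11 | P5 11-12 | P0 12-13 | P1 13-14 | P2 14-15 | P3 15-16 | P4 16-17 | P5 17-18 | P1 18-19 | P2 19-20 | P3 20-21 | P4 21-22 | P5 22-23 | P1 23-24 | P2 24-25 | P4 25-26 | P5 26-27 | P1 27-28 | P2 28-29 | P4 29-30 | P5 30-31 | P1 31-32 | P2 32-33 | P4 33-34 | P5 34-35 | P1 35-36 | P2 36-37 | P4 37-38 | P5 38-39 | P1 39-40 | P4 40-41 | P5 41-42 | P1 42-43 | P4 43-47 |
Completion: P0=13  P1=43  P2=37  P3=21  P4=47  P5=42
Turnaround (C−A): P0=13  P1=43  P2=37  P3=21  P4=47  P5=42
Waiting = turnaround − burst: P0=10, P1=33, P2=29, P3=17, P4=34, P5=33
Total waiting = 10 + 33 + 29 + 17 + 34 + 33 = 156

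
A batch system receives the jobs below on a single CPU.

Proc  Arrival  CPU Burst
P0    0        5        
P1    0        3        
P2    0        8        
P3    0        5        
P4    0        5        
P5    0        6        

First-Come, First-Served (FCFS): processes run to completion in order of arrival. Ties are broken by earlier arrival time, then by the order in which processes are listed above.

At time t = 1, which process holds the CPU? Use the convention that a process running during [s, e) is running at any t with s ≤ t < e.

P0

Timeline: | P0 0-5 | P1 5-8 | P2 8-16 | P3 16-21 | P4 21-26 | P5 26-32 |
Completion: P0=5  P1=8  P2=16  P3=21  P4=26  P5=32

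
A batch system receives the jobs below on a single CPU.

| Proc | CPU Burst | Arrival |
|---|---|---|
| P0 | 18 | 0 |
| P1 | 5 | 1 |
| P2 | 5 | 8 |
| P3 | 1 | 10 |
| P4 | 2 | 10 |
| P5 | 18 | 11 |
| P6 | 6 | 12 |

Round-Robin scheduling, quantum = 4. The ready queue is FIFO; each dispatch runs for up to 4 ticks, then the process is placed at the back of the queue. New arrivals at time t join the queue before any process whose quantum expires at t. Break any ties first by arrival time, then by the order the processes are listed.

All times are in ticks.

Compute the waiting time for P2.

20

Schedule: | P0 0-4 | P1 4-8 | P0 8-12 | P2 12-16 | P1 16-17 | P3 17-18 | P4 18-20 | P5 20-24 | P6 24-28 | P0 28-32 | P2 32-33 | P5 33-37 | P6 37-39 | P0 39-43 | P5 43-47 | P0 47-49 | P5 49-55 |
Completion: P0=49  P1=17  P2=33  P3=18  P4=20  P5=55  P6=39
Waiting(P2) = turnaround − burst = 25 − 5 = 20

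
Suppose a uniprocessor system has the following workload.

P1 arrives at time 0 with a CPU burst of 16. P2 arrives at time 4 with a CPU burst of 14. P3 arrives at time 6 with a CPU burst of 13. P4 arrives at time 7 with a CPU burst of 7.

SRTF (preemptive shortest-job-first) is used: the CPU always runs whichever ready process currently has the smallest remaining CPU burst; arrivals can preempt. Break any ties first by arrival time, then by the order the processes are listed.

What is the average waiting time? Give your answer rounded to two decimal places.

14.00

Gantt: | P1 0-7 | P4 7-14 | P1 14-23 | P3 23-36 | P2 36-50 |
Completion: P1=23  P2=50  P3=36  P4=14
Waiting times: P1=7, P2=32, P3=17, P4=0
Average waiting = (7+32+17+0) / 4 = 56/4 = 14.00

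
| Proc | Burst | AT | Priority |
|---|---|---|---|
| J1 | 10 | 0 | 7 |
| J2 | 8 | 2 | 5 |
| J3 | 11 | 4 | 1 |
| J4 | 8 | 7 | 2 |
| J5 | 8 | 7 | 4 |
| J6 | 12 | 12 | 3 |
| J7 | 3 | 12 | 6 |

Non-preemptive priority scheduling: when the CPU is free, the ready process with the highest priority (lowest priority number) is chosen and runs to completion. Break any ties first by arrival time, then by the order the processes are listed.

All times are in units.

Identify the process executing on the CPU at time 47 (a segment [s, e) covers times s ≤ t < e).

J5

Timeline: | J1 0-10 | J3 10-21 | J4 21-29 | J6 29-41 | J5 41-49 | J2 49-57 | J7 57-60 |
Completion: J1=10  J2=57  J3=21  J4=29  J5=49  J6=41  J7=60
Turnaround (C−A): J1=10  J2=55  J3=17  J4=22  J5=42  J6=29  J7=48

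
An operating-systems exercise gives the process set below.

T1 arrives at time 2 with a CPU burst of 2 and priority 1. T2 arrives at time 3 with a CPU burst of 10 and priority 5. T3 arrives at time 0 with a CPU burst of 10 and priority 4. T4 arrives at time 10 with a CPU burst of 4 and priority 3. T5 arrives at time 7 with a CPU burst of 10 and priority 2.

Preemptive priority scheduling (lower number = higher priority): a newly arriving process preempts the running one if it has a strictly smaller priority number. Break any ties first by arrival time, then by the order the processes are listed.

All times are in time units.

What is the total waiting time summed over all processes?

Schedule: | T3 0-2 | T1 2-4 | T3 4-7 | T5 7-17 | T4 17-21 | T3 21-26 | T2 26-36 |
Completion: T1=4  T2=36  T3=26  T4=21  T5=17
Waiting = turnaround − burst: T1=0, T2=23, T3=16, T4=7, T5=0
Total waiting = 0 + 23 + 16 + 7 + 0 = 46

46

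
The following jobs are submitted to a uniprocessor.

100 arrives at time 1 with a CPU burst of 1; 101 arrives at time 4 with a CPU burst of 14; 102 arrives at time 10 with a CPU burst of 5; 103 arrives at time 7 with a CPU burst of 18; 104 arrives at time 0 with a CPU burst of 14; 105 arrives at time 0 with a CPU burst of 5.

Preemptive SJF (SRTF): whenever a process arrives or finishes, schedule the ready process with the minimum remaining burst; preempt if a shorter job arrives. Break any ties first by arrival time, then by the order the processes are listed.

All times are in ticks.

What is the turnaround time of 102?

Timeline: | 105 0-1 | 100 1-2 | 105 2-6 | 104 6-10 | 102 10-15 | 104 15-25 | 101 25-39 | 103 39-57 |
Completion: 100=2  101=39  102=15  103=57  104=25  105=6
Turnaround (C−A): 100=1  101=35  102=5  103=50  104=25  105=6
Turnaround(102) = completion − arrival = 15 − 10 = 5

5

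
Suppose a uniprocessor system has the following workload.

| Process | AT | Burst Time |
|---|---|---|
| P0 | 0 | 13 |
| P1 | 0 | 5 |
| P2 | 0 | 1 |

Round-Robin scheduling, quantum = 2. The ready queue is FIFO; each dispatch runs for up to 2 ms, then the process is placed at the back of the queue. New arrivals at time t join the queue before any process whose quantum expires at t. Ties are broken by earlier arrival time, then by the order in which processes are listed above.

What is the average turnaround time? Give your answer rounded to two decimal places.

12.00

Gantt: | P0 0-2 | P1 2-4 | P2 4-5 | P0 5-7 | P1 7-9 | P0 9-11 | P1 11-12 | P0 12-19 |
Completion: P0=19  P1=12  P2=5
Turnaround (C−A): P0=19  P1=12  P2=5
Turnaround times: P0=19, P1=12, P2=5
Average turnaround = (19+12+5) / 3 = 36/3 = 12.00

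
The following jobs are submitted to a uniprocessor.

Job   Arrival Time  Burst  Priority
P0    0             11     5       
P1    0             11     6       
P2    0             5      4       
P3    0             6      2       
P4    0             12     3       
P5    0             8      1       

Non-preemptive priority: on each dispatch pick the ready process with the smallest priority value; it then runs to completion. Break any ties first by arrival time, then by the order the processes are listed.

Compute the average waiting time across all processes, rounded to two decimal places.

Timeline: | P5 0-8 | P3 8-14 | P4 14-26 | P2 26-31 | P0 31-42 | P1 42-53 |
Completion: P0=42  P1=53  P2=31  P3=14  P4=26  P5=8
Waiting times: P0=31, P1=42, P2=26, P3=8, P4=14, P5=0
Average waiting = (31+42+26+8+14+0) / 6 = 121/6 = 20.17

20.17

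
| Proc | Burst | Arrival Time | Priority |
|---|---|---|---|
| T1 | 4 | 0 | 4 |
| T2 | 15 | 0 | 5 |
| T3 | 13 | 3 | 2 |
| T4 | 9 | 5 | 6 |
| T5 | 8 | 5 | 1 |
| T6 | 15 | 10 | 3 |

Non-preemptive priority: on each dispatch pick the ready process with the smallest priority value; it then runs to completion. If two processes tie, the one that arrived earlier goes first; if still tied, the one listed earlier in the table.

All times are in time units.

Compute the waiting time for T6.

Schedule: | T1 0-4 | T3 4-17 | T5 17-25 | T6 25-40 | T2 40-55 | T4 55-64 |
Completion: T1=4  T2=55  T3=17  T4=64  T5=25  T6=40
Turnaround (C−A): T1=4  T2=55  T3=14  T4=59  T5=20  T6=30
Waiting(T6) = turnaround − burst = 30 − 15 = 15

15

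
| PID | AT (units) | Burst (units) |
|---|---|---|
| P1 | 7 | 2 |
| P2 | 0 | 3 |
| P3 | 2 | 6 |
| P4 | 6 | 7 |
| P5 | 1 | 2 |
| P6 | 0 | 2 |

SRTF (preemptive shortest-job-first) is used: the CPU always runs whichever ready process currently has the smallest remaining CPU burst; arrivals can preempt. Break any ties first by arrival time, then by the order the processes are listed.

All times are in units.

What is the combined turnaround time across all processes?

Schedule: | P6 0-2 | P5 2-4 | P2 4-7 | P1 7-9 | P3 9-15 | P4 15-22 |
Completion: P1=9  P2=7  P3=15  P4=22  P5=4  P6=2
Turnaround (C−A): P1=2  P2=7  P3=13  P4=16  P5=3  P6=2
Turnaround = completion − arrival: P1=2, P2=7, P3=13, P4=16, P5=3, P6=2
Total turnaround = 2 + 7 + 13 + 16 + 3 + 2 = 43

43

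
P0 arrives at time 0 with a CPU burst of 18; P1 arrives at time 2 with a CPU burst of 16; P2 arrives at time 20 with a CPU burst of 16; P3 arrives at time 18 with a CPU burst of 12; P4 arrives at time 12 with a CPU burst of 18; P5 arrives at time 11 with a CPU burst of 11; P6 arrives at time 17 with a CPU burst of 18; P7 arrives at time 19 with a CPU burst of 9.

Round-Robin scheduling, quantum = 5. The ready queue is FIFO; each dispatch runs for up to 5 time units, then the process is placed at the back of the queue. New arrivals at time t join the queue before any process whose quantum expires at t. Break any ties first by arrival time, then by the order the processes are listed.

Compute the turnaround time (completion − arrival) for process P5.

83

Timeline: | P0 0-5 | P1 5-10 | P0 10-15 | P1 15-20 | P5 20-25 | P4 25-30 | P0 30-35 | P6 35-40 | P3 40-45 | P7 45-50 | P2 50-55 | P1 55-60 | P5 60-65 | P4 65-70 | P0 70-73 | P6 73-78 | P3 78-83 | P7 83-87 | P2 87-92 | P1 92-93 | P5 93-94 | P4 94-99 | P6 99-104 | P3 104-106 | P2 106-111 | P4 111-114 | P6 114-117 | P2 117-118 |
Completion: P0=73  P1=93  P2=118  P3=106  P4=114  P5=94  P6=117  P7=87
Turnaround (C−A): P0=73  P1=91  P2=98  P3=88  P4=102  P5=83  P6=100  P7=68
Turnaround(P5) = completion − arrival = 94 − 11 = 83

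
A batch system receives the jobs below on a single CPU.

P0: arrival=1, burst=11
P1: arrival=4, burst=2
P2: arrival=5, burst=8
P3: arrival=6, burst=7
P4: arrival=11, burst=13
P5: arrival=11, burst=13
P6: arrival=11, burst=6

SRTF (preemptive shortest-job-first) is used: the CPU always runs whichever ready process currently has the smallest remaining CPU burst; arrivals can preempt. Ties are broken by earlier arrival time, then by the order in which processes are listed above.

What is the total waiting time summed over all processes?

100

Schedule: | idle 0-1 | P0 1-4 | P1 4-6 | P3 6-13 | P6 13-19 | P0 19-27 | P2 27-35 | P4 35-48 | P5 48-61 |
Completion: P0=27  P1=6  P2=35  P3=13  P4=48  P5=61  P6=19
Waiting = turnaround − burst: P0=15, P1=0, P2=22, P3=0, P4=24, P5=37, P6=2
Total waiting = 15 + 0 + 22 + 0 + 24 + 37 + 2 = 100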